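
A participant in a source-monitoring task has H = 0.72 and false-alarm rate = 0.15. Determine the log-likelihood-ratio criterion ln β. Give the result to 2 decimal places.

z(H) = 0.583
z(FA) = -1.036
ln β = −½·[z(H)² − z(FA)²] = −0.5 × (0.340 − 1.073) = 0.3665

ln β = 0.37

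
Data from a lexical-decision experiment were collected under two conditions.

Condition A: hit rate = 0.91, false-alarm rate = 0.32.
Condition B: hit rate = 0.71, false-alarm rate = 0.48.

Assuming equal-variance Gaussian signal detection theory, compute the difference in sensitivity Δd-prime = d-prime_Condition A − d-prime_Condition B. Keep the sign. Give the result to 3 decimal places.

Condition A: z(0.91) = 1.3408, z(0.32) = -0.4677, d' = 1.8085
Condition B: z(0.71) = 0.5534, z(0.48) = -0.0502, d' = 0.6036
Δd' = d'_Condition A − d'_Condition B = 1.8085 − 0.6036 = 1.2049
Condition A has the higher sensitivity.

Δd-prime = 1.205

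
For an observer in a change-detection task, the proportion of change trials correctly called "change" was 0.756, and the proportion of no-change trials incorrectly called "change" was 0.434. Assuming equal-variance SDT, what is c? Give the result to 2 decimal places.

c = -0.26

z(H) = z(0.756) = 0.6935
z(FA) = z(0.434) = -0.1662
c = −½·[z(H) + z(FA)] = −0.5 × (0.6935 + (-0.1662)) = -0.26365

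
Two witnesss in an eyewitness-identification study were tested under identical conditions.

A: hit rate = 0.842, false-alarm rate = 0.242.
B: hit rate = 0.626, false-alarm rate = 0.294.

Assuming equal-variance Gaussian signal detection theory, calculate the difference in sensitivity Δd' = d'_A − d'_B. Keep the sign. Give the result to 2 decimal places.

Δd' = 0.84

A: z(0.842) = 1.003, z(0.242) = -0.700, d' = 1.703
B: z(0.626) = 0.321, z(0.294) = -0.542, d' = 0.863
Δd' = d'_A − d'_B = 1.703 − 0.863 = 0.840
A has the higher sensitivity.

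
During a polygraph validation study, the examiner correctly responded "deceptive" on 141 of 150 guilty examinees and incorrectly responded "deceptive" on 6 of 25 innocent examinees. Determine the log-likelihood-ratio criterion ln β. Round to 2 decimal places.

ln β = -0.96

H = 141/150 = 0.9400
FA = 6/25 = 0.2400
z(0.9400) = 1.555, z(0.2400) = -0.706
ln β = −½·[z(H)² − z(FA)²] = −0.5 × (2.418 − 0.498) = -0.960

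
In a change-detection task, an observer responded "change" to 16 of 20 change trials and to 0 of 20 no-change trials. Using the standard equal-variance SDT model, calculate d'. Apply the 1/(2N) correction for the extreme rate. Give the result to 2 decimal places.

The false-alarm rate is 0/20 = 0, so apply the 1/(2N) correction: FA → 1/(2·20) = 0.02500.
z(H) = z(0.80000) = 0.842
z(FA) = z(0.02500) = -1.960
d' = 0.842 − (-1.960) = 2.802

d' = 2.80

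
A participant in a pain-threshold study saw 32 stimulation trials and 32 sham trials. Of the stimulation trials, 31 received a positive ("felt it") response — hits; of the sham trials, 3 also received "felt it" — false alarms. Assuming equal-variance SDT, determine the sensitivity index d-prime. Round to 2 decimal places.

d-prime = 3.18

H = 31/32 = 0.9688
FA = 3/32 = 0.0938
z(H) = 1.8634
z(FA) = -1.3177
d' = z(H) − z(FA) = 1.8634 − (-1.3177) = 3.1811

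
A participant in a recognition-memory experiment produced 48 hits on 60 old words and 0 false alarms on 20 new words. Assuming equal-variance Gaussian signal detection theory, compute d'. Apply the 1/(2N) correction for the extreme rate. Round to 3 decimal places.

d' = 2.802

The false-alarm rate is 0/20 = 0, so apply the 1/(2N) correction: FA → 1/(2·20) = 0.02500.
z(H) = z(0.80000) = 0.8416
z(FA) = z(0.02500) = -1.9600
d' = 0.8416 − (-1.9600) = 2.8016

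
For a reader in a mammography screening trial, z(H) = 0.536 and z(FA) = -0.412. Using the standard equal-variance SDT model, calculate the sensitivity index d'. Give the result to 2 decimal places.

d' = z(H) − z(FA) = 0.536 − (-0.412) = 0.948

d' = 0.95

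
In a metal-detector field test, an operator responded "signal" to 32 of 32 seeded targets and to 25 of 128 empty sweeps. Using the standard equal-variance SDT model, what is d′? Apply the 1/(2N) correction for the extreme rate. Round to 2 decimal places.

d′ = 3.01

The hit rate is 32/32 = 1, so apply the 1/(2N) correction: H → 1 − 1/(2·32) = 0.98438.
z(H) = z(0.98438) = 2.154
z(FA) = z(0.19531) = -0.858
d' = 2.154 − (-0.858) = 3.012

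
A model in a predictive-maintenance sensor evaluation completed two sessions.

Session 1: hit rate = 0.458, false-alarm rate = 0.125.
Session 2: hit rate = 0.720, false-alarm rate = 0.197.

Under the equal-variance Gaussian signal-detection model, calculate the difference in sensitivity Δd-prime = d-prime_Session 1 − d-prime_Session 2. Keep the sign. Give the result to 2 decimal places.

Δd-prime = -0.39

Session 1: z(0.458) = -0.105, z(0.125) = -1.150, d' = 1.045
Session 2: z(0.720) = 0.583, z(0.197) = -0.852, d' = 1.435
Δd' = d'_Session 1 − d'_Session 2 = 1.045 − 1.435 = -0.390
Session 2 has the higher sensitivity.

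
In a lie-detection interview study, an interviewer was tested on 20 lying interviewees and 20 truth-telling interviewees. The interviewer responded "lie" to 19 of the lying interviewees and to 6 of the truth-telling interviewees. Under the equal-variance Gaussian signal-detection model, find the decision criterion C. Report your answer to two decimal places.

H = 19/20 = 0.9500
FA = 6/20 = 0.3000
z(H) = 1.645
z(FA) = -0.524
c = −½·[z(H) + z(FA)] = −0.5 × (1.645 + (-0.524)) = -0.5605
c < 0: the interviewer has a liberal response bias.

C = -0.56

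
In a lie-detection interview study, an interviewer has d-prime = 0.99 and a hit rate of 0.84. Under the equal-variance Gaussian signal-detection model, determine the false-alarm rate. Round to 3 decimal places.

false-alarm rate = 0.502

z(hit rate) = z(0.84) = 0.9945
z(FA) = z(H) − d' = 0.9945 − 0.99 = 0.0045
false-alarm rate = Φ(0.0045) = 0.5018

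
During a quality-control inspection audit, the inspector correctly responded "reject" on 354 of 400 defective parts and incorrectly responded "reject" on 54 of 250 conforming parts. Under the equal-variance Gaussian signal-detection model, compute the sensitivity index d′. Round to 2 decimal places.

H = 354/400 = 0.8850
FA = 54/250 = 0.2160
z(H) = z(0.8850) = 1.2004
z(FA) = z(0.2160) = -0.7858
d' = z(H) − z(FA) = 1.2004 − (-0.7858) = 1.9862

d′ = 1.99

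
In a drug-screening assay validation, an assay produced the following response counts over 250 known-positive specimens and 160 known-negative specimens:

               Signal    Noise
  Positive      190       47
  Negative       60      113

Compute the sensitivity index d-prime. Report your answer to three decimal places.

H = 190/250 = 0.7600
FA = 47/160 = 0.2938
z(H) = z(0.7600) = 0.7063
z(FA) = z(0.2938) = -0.5423
d' = z(H) − z(FA) = 0.7063 − (-0.5423) = 1.2486

d-prime = 1.249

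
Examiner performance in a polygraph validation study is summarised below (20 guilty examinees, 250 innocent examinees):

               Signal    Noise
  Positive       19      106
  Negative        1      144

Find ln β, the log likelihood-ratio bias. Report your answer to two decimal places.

H = 19/20 = 0.9500
FA = 106/250 = 0.4240
z(0.9500) = 1.645, z(0.4240) = -0.192
ln β = −½·[z(H)² − z(FA)²] = −0.5 × (2.706 − 0.037) = -1.3345

ln β = -1.33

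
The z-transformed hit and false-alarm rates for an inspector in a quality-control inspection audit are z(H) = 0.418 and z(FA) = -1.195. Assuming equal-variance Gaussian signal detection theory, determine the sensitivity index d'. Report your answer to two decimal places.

d' = 1.61

d' = z(H) − z(FA) = 0.418 − (-1.195) = 1.613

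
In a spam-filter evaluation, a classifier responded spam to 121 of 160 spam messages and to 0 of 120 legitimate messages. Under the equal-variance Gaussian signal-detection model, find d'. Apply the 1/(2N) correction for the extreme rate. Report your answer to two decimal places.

The false-alarm rate is 0/120 = 0, so apply the 1/(2N) correction: FA → 1/(2·120) = 0.00417.
z(H) = z(0.75625) = 0.694
z(FA) = z(0.00417) = -2.638
d' = 0.694 − (-2.638) = 3.332

d' = 3.33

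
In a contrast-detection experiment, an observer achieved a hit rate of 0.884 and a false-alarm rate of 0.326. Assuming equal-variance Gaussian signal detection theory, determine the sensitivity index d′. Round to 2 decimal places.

d′ = 1.65

z(H) = z(0.884) = 1.195
z(FA) = z(0.326) = -0.451
d' = z(H) − z(FA) = 1.195 − (-0.451) = 1.646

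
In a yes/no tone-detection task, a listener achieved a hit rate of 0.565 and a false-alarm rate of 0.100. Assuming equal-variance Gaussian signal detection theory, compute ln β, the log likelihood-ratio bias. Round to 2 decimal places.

ln β = 0.81

z(H) = 0.164
z(FA) = -1.282
ln β = −½·[z(H)² − z(FA)²] = −0.5 × (0.027 − 1.644) = 0.8085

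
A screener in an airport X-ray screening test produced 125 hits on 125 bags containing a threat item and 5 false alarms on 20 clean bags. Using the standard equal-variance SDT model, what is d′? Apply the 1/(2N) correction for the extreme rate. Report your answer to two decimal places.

d′ = 3.33

The hit rate is 125/125 = 1, so apply the 1/(2N) correction: H → 1 − 1/(2·125) = 0.99600.
z(H) = z(0.99600) = 2.652
z(FA) = z(0.25000) = -0.674
d' = 2.652 − (-0.674) = 3.326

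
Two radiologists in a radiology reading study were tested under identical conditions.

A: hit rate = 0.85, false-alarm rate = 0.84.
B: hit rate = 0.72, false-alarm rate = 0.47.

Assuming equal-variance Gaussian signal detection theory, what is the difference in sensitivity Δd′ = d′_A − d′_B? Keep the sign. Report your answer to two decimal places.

A: z(0.85) = 1.036, z(0.84) = 0.994, d' = 0.042
B: z(0.72) = 0.583, z(0.47) = -0.075, d' = 0.658
Δd' = d'_A − d'_B = 0.042 − 0.658 = -0.616
B has the higher sensitivity.

Δd′ = -0.62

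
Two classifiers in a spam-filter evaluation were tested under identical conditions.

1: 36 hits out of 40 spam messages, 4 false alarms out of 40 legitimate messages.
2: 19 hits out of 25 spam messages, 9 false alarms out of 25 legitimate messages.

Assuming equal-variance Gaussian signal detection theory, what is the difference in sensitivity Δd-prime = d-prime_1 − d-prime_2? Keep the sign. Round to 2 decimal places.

1: z(0.9000) = 1.282, z(0.1000) = -1.282, d' = 2.564
2: z(0.7600) = 0.706, z(0.3600) = -0.358, d' = 1.064
Δd' = d'_1 − d'_2 = 2.564 − 1.064 = 1.500
1 has the higher sensitivity.

Δd-prime = 1.50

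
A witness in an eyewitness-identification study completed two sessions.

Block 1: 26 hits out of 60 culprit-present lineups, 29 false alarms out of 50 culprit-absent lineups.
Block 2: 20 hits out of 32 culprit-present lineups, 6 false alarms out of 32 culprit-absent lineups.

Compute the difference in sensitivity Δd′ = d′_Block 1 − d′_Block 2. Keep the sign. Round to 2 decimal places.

Δd′ = -1.58

Block 1: z(0.4333) = -0.168, z(0.5800) = 0.202, d' = -0.370
Block 2: z(0.6250) = 0.319, z(0.1875) = -0.887, d' = 1.206
Δd' = d'_Block 1 − d'_Block 2 = -0.370 − 1.206 = -1.576
Block 2 has the higher sensitivity.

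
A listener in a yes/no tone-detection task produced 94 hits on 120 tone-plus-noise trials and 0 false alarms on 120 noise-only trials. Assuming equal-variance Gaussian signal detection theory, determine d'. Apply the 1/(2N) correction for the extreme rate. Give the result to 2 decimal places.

d' = 3.42

The false-alarm rate is 0/120 = 0, so apply the 1/(2N) correction: FA → 1/(2·120) = 0.00417.
z(H) = z(0.78333) = 0.783
z(FA) = z(0.00417) = -2.638
d' = 0.783 − (-2.638) = 3.421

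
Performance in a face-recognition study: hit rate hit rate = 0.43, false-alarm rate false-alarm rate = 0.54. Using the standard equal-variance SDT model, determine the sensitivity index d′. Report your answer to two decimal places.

z(H) = z(0.43) = -0.1764
z(FA) = z(0.54) = 0.1004
d' = z(H) − z(FA) = -0.1764 − 0.1004 = -0.2768

d′ = -0.28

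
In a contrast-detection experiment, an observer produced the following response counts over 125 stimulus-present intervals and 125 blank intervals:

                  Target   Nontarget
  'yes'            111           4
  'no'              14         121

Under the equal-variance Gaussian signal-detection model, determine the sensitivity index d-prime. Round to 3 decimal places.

H = 111/125 = 0.8880
FA = 4/125 = 0.0320
Φ⁻¹(H) = Φ⁻¹(0.8880) = 1.2160
Φ⁻¹(FA) = Φ⁻¹(0.0320) = -1.8522
d' = z(H) − z(FA) = 1.2160 − (-1.8522) = 3.0682

d-prime = 3.068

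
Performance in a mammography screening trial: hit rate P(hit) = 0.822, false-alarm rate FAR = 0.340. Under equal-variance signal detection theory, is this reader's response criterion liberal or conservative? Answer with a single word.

liberal

z(H) = 0.923, z(FA) = -0.412
c = −½·(z(H) + z(FA)) = -0.2555
c < 0 → liberal criterion (biased toward responding “yes”).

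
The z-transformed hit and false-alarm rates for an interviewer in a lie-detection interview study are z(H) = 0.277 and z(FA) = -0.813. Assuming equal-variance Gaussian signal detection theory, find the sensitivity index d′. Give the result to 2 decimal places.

d' = z(H) − z(FA) = 0.277 − (-0.813) = 1.090

d′ = 1.09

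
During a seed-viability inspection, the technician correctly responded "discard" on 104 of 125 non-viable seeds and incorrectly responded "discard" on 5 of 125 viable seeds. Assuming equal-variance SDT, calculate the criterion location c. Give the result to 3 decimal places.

c = 0.394

H = 104/125 = 0.8320
FA = 5/125 = 0.0400
z(0.8320) = 0.9621, z(0.0400) = -1.7507
c = −½·[z(H) + z(FA)] = −0.5 × (0.9621 + (-1.7507)) = 0.3943
c > 0: the technician has a conservative response bias.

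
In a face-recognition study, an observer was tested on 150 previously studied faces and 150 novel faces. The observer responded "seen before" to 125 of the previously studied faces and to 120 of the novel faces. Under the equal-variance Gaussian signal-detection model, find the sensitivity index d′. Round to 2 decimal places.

d′ = 0.13

H = 125/150 = 0.8333
FA = 120/150 = 0.8000
z(H) = 0.967
z(FA) = 0.842
d' = z(H) − z(FA) = 0.967 − 0.842 = 0.125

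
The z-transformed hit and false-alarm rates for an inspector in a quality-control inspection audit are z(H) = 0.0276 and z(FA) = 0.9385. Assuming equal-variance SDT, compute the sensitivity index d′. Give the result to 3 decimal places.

d' = z(H) − z(FA) = 0.0276 − 0.9385 = -0.9109

d′ = -0.911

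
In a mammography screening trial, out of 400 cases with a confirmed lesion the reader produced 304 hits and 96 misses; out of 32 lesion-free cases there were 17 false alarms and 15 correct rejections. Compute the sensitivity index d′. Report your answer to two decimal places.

d′ = 0.63

H = 304/400 = 0.7600
FA = 17/32 = 0.5312
z(H) = 0.706
z(FA) = 0.078
d' = z(H) − z(FA) = 0.706 − 0.078 = 0.628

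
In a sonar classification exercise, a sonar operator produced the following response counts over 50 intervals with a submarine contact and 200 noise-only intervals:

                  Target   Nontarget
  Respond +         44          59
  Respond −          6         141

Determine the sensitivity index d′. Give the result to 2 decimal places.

H = 44/50 = 0.8800
FA = 59/200 = 0.2950
z(H) = 1.1750
z(FA) = -0.5388
d' = z(H) − z(FA) = 1.1750 − (-0.5388) = 1.7138

d′ = 1.71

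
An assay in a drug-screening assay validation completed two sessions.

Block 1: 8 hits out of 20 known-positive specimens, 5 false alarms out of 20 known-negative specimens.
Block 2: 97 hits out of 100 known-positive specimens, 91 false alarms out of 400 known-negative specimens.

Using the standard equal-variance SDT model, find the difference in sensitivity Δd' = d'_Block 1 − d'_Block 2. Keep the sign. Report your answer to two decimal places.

Block 1: z(0.4000) = -0.253, z(0.2500) = -0.674, d' = 0.421
Block 2: z(0.9700) = 1.881, z(0.2275) = -0.747, d' = 2.628
Δd' = d'_Block 1 − d'_Block 2 = 0.421 − 2.628 = -2.207
Block 2 has the higher sensitivity.

Δd' = -2.21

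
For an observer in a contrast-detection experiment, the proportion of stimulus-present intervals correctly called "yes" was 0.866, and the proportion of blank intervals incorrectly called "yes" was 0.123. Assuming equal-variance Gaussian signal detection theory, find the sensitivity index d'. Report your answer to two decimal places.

z(H) = z(0.866) = 1.108
z(FA) = z(0.123) = -1.160
d' = z(H) − z(FA) = 1.108 − (-1.160) = 2.268

d' = 2.27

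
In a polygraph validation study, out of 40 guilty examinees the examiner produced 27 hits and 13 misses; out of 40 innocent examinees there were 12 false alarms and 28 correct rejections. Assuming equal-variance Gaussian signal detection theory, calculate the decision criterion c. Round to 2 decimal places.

c = 0.04

H = 27/40 = 0.6750
FA = 12/40 = 0.3000
Φ⁻¹(H) = Φ⁻¹(0.6750) = 0.454
Φ⁻¹(FA) = Φ⁻¹(0.3000) = -0.524
c = −½·[z(H) + z(FA)] = −0.5 × (0.454 + (-0.524)) = 0.035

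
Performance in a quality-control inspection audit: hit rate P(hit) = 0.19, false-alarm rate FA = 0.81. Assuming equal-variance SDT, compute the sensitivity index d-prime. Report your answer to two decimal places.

z(H) = z(0.19) = -0.8779
z(FA) = z(0.81) = 0.8779
d' = z(H) − z(FA) = -0.8779 − 0.8779 = -1.7558

d-prime = -1.76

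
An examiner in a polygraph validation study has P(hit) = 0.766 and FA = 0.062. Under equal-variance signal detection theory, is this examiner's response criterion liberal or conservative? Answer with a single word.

conservative

z(H) = 0.726, z(FA) = -1.538
c = −½·(z(H) + z(FA)) = 0.406
c > 0 → conservative criterion (biased toward responding “no”).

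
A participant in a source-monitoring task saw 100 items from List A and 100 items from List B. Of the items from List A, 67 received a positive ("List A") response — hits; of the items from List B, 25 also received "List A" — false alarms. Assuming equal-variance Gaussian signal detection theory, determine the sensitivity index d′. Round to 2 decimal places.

d′ = 1.11

H = 67/100 = 0.6700
FA = 25/100 = 0.2500
z(0.6700) = 0.4399, z(0.2500) = -0.6745
d' = z(H) − z(FA) = 0.4399 − (-0.6745) = 1.1144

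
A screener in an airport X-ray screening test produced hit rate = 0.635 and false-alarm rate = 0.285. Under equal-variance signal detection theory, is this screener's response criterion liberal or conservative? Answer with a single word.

conservative

z(H) = 0.345, z(FA) = -0.568
c = −½·(z(H) + z(FA)) = 0.1115
c > 0 → conservative criterion (biased toward responding “no”).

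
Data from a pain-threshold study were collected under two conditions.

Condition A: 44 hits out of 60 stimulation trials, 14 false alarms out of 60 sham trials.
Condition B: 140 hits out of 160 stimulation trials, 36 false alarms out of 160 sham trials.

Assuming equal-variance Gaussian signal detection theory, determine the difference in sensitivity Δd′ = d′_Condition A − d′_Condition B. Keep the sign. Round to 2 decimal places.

Condition A: z(0.7333) = 0.623, z(0.2333) = -0.728, d' = 1.351
Condition B: z(0.8750) = 1.150, z(0.2250) = -0.755, d' = 1.905
Δd' = d'_Condition A − d'_Condition B = 1.351 − 1.905 = -0.554
Condition B has the higher sensitivity.

Δd′ = -0.55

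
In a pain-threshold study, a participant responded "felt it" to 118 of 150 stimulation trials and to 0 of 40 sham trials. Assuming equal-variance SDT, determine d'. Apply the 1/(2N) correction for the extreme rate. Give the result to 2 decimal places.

The false-alarm rate is 0/40 = 0, so apply the 1/(2N) correction: FA → 1/(2·40) = 0.01250.
z(H) = z(0.78667) = 0.795
z(FA) = z(0.01250) = -2.241
d' = 0.795 − (-2.241) = 3.036

d' = 3.04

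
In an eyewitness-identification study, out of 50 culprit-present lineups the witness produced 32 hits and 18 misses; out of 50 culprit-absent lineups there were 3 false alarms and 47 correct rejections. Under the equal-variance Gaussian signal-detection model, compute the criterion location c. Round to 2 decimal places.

c = 0.60

H = 32/50 = 0.6400
FA = 3/50 = 0.0600
Φ⁻¹(H) = 0.3585
Φ⁻¹(FA) = -1.5548
c = −½·[z(H) + z(FA)] = −0.5 × (0.3585 + (-1.5548)) = 0.59815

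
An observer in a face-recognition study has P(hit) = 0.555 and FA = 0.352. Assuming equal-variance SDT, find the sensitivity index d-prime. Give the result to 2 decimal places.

d-prime = 0.52

z(H) = 0.1383
z(FA) = -0.3799
d' = z(H) − z(FA) = 0.1383 − (-0.3799) = 0.5182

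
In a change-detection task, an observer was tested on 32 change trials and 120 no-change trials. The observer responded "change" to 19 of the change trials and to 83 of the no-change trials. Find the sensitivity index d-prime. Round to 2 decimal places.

d-prime = -0.26

H = 19/32 = 0.5938
FA = 83/120 = 0.6917
Φ⁻¹(0.5938) = 0.2373, Φ⁻¹(0.6917) = 0.5007
d' = z(H) − z(FA) = 0.2373 − 0.5007 = -0.2634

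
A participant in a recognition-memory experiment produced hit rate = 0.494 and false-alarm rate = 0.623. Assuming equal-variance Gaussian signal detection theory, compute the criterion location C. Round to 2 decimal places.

C = -0.15

z(H) = z(0.494) = -0.015
z(FA) = z(0.623) = 0.313
c = −½·[z(H) + z(FA)] = −0.5 × (-0.015 + 0.313) = -0.149
c < 0: the participant has a liberal response bias.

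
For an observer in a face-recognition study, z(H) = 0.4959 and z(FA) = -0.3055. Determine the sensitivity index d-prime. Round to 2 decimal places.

d' = z(H) − z(FA) = 0.4959 − (-0.3055) = 0.8014

d-prime = 0.80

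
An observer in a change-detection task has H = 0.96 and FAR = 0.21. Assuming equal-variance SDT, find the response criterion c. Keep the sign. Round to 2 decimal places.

Φ⁻¹(H) = Φ⁻¹(0.96) = 1.7507
Φ⁻¹(FA) = Φ⁻¹(0.21) = -0.8064
c = −½·[z(H) + z(FA)] = −0.5 × (1.7507 + (-0.8064)) = -0.47215
c < 0: the observer has a liberal response bias.

c = -0.47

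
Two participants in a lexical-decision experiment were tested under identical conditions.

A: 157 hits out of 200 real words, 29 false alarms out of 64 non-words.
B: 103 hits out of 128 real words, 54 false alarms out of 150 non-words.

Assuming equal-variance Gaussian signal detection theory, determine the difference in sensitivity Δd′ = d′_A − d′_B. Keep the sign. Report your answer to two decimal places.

Δd′ = -0.31

A: z(0.7850) = 0.789, z(0.4531) = -0.118, d' = 0.907
B: z(0.8047) = 0.859, z(0.3600) = -0.358, d' = 1.217
Δd' = d'_A − d'_B = 0.907 − 1.217 = -0.310
B has the higher sensitivity.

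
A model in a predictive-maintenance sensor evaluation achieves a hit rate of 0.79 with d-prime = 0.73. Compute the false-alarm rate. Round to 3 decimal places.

false-alarm rate = 0.530

z(hit rate) = z(0.79) = 0.8064
z(FA) = z(H) − d' = 0.8064 − 0.73 = 0.0764
false-alarm rate = Φ(0.0764) = 0.5304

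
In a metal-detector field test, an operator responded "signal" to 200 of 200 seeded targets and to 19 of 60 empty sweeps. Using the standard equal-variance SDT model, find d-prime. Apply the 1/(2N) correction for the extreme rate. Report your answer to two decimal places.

The hit rate is 200/200 = 1, so apply the 1/(2N) correction: H → 1 − 1/(2·200) = 0.99750.
z(H) = z(0.99750) = 2.807
z(FA) = z(0.31667) = -0.477
d' = 2.807 − (-0.477) = 3.284

d-prime = 3.28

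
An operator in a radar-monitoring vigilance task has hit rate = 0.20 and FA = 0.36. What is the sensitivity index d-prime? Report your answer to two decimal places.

d-prime = -0.48

Φ⁻¹(H) = Φ⁻¹(0.20) = -0.842
Φ⁻¹(FA) = Φ⁻¹(0.36) = -0.358
d' = z(H) − z(FA) = -0.842 − (-0.358) = -0.484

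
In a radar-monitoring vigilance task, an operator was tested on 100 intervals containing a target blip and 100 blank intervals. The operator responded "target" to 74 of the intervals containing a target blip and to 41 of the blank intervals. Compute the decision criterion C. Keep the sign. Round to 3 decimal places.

H = 74/100 = 0.7400
FA = 41/100 = 0.4100
z(0.7400) = 0.6433, z(0.4100) = -0.2275
c = −½·[z(H) + z(FA)] = −0.5 × (0.6433 + (-0.2275)) = -0.2079

C = -0.208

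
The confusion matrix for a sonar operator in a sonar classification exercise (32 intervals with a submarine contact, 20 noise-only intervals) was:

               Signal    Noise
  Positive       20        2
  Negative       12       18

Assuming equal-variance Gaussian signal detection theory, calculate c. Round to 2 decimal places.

c = 0.48

H = 20/32 = 0.6250
FA = 2/20 = 0.1000
z(H) = 0.3186
z(FA) = -1.2816
c = −½·[z(H) + z(FA)] = −0.5 × (0.3186 + (-1.2816)) = 0.4815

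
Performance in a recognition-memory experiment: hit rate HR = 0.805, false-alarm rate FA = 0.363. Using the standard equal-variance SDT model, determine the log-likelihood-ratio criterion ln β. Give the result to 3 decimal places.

ln β = -0.308

Φ⁻¹(H) = Φ⁻¹(0.805) = 0.8596
Φ⁻¹(FA) = Φ⁻¹(0.363) = -0.3505
ln β = −½·[z(H)² − z(FA)²] = −0.5 × (0.7389 − 0.1229) = -0.3080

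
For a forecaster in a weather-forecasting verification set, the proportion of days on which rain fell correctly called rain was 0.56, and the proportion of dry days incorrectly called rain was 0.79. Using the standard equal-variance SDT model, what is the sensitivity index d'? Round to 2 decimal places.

d' = -0.66

z(0.56) = 0.151, z(0.79) = 0.806
d' = z(H) − z(FA) = 0.151 − 0.806 = -0.655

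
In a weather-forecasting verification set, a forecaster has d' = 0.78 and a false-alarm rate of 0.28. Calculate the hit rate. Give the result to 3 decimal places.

hit rate = 0.578

z(false-alarm rate) = z(0.28) = -0.5828
z(H) = z(FA) + d' = -0.5828 + 0.78 = 0.1972
hit rate = Φ(0.1972) = 0.5782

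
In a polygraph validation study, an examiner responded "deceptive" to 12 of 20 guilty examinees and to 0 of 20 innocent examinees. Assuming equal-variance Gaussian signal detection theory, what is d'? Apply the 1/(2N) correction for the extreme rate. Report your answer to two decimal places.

d' = 2.21

The false-alarm rate is 0/20 = 0, so apply the 1/(2N) correction: FA → 1/(2·20) = 0.02500.
z(H) = z(0.60000) = 0.253
z(FA) = z(0.02500) = -1.960
d' = 0.253 − (-1.960) = 2.213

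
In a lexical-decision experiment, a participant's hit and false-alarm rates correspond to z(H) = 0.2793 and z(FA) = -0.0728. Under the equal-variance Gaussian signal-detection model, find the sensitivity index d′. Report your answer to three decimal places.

d′ = 0.352

d' = z(H) − z(FA) = 0.2793 − (-0.0728) = 0.3521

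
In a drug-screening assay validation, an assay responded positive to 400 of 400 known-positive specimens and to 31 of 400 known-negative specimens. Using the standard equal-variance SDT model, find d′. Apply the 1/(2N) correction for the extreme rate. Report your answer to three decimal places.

The hit rate is 400/400 = 1, so apply the 1/(2N) correction: H → 1 − 1/(2·400) = 0.99875.
z(H) = z(0.99875) = 3.0233
z(FA) = z(0.07750) = -1.4221
d' = 3.0233 − (-1.4221) = 4.4454

d′ = 4.445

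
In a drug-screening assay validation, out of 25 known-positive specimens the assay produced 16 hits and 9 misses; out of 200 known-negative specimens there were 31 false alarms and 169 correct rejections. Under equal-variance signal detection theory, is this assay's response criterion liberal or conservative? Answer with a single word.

conservative

z(H) = 0.358, z(FA) = -1.015
c = −½·(z(H) + z(FA)) = 0.3285
c > 0 → conservative criterion (biased toward responding “no”).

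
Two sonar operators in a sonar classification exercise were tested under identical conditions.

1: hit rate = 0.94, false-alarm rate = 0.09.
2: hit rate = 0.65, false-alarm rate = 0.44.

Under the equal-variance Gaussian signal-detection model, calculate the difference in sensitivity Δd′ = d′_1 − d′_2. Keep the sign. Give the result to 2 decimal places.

1: z(0.94) = 1.555, z(0.09) = -1.341, d' = 2.896
2: z(0.65) = 0.385, z(0.44) = -0.151, d' = 0.536
Δd' = d'_1 − d'_2 = 2.896 − 0.536 = 2.360
1 has the higher sensitivity.

Δd′ = 2.36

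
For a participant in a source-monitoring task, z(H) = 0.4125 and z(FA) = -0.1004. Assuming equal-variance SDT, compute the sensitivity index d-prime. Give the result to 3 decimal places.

d' = z(H) − z(FA) = 0.4125 − (-0.1004) = 0.5129

d-prime = 0.513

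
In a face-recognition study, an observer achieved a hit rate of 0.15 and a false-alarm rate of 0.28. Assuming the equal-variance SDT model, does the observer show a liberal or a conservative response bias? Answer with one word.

conservative

z(H) = -1.036, z(FA) = -0.583
c = −½·(z(H) + z(FA)) = 0.8095
c > 0 → conservative criterion (biased toward responding “no”).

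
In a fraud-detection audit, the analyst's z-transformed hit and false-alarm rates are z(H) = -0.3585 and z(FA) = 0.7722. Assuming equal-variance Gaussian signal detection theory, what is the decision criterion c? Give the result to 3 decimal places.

c = −½·[z(H) + z(FA)] = −½·(-0.3585 + 0.7722) = -0.20685
c < 0: the analyst has a liberal response bias.

c = -0.207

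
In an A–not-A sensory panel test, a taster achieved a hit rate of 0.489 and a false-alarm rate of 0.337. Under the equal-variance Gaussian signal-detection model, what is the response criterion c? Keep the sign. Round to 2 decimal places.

z(0.489) = -0.0276, z(0.337) = -0.4207
c = −½·[z(H) + z(FA)] = −0.5 × (-0.0276 + (-0.4207)) = 0.22415
c > 0: the taster has a conservative response bias.

c = 0.22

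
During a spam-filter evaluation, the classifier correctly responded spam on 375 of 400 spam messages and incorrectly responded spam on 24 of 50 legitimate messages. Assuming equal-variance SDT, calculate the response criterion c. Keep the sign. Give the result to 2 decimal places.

c = -0.74

H = 375/400 = 0.9375
FA = 24/50 = 0.4800
z(H) = z(0.9375) = 1.5341
z(FA) = z(0.4800) = -0.0502
c = −½·[z(H) + z(FA)] = −0.5 × (1.5341 + (-0.0502)) = -0.74195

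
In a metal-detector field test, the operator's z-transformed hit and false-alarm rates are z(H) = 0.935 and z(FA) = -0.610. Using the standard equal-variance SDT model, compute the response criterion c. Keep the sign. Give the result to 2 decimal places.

c = −½·[z(H) + z(FA)] = −½·(0.935 + (-0.610)) = -0.1625
c < 0: the operator has a liberal response bias.

c = -0.16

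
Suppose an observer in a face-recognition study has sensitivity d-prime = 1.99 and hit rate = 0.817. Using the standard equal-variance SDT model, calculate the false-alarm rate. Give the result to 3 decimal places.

false-alarm rate = 0.139

z(hit rate) = z(0.817) = 0.9040
z(FA) = z(H) − d' = 0.9040 − 1.99 = -1.0860
false-alarm rate = Φ(-1.0860) = 0.1387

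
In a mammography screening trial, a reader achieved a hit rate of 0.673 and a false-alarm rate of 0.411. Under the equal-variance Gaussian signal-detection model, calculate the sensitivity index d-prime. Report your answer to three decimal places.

z(H) = z(0.673) = 0.4482
z(FA) = z(0.411) = -0.2250
d' = z(H) − z(FA) = 0.4482 − (-0.2250) = 0.6732

d-prime = 0.673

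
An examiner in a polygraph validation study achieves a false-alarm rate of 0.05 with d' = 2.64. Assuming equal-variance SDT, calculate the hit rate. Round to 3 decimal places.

hit rate = 0.840

z(false-alarm rate) = z(0.05) = -1.6449
z(H) = z(FA) + d' = -1.6449 + 2.64 = 0.9951
hit rate = Φ(0.9951) = 0.8402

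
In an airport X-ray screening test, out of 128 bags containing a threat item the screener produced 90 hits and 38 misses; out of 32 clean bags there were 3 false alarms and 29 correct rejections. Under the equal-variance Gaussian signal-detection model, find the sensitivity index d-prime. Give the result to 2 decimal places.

d-prime = 1.85

H = 90/128 = 0.7031
FA = 3/32 = 0.0938
z(H) = 0.5333
z(FA) = -1.3177
d' = z(H) − z(FA) = 0.5333 − (-1.3177) = 1.8510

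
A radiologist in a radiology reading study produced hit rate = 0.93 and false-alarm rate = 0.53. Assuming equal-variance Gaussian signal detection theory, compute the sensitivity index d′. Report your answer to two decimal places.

Φ⁻¹(H) = Φ⁻¹(0.93) = 1.476
Φ⁻¹(FA) = Φ⁻¹(0.53) = 0.075
d' = z(H) − z(FA) = 1.476 − 0.075 = 1.401

d′ = 1.40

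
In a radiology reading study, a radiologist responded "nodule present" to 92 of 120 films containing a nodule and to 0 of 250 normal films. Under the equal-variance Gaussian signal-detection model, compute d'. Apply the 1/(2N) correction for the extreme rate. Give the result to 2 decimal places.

The false-alarm rate is 0/250 = 0, so apply the 1/(2N) correction: FA → 1/(2·250) = 0.00200.
z(H) = z(0.76667) = 0.728
z(FA) = z(0.00200) = -2.878
d' = 0.728 − (-2.878) = 3.606

d' = 3.61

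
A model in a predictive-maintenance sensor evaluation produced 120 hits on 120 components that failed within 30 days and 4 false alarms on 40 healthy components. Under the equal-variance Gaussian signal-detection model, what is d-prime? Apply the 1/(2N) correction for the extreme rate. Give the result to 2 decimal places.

The hit rate is 120/120 = 1, so apply the 1/(2N) correction: H → 1 − 1/(2·120) = 0.99583.
z(H) = z(0.99583) = 2.638
z(FA) = z(0.10000) = -1.282
d' = 2.638 − (-1.282) = 3.920

d-prime = 3.92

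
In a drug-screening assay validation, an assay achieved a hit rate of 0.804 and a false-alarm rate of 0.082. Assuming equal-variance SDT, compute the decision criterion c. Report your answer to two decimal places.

z(H) = z(0.804) = 0.856
z(FA) = z(0.082) = -1.392
c = −½·[z(H) + z(FA)] = −0.5 × (0.856 + (-1.392)) = 0.268
c > 0: the assay has a conservative response bias.

c = 0.27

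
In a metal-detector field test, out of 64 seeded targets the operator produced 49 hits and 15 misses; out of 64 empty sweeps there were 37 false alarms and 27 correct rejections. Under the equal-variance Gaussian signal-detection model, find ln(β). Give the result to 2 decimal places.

H = 49/64 = 0.7656
FA = 37/64 = 0.5781
z(H) = z(0.7656) = 0.724
z(FA) = z(0.5781) = 0.197
ln β = −½·[z(H)² − z(FA)²] = −0.5 × (0.524 − 0.039) = -0.2425

ln β = -0.24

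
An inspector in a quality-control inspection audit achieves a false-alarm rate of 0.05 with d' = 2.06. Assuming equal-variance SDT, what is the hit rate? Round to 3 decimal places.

hit rate = 0.661

z(false-alarm rate) = z(0.05) = -1.6449
z(H) = z(FA) + d' = -1.6449 + 2.06 = 0.4151
hit rate = Φ(0.4151) = 0.6610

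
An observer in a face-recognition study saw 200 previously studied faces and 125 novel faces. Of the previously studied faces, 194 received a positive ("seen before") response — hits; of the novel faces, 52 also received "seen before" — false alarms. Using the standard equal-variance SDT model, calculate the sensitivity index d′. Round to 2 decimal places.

H = 194/200 = 0.9700
FA = 52/125 = 0.4160
Φ⁻¹(H) = Φ⁻¹(0.9700) = 1.8808
Φ⁻¹(FA) = Φ⁻¹(0.4160) = -0.2121
d' = z(H) − z(FA) = 1.8808 − (-0.2121) = 2.0929

d′ = 2.09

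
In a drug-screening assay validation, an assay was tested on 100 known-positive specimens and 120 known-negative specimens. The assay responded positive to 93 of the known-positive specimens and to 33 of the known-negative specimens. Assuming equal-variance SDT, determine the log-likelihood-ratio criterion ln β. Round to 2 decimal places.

H = 93/100 = 0.9300
FA = 33/120 = 0.2750
z(0.9300) = 1.476, z(0.2750) = -0.598
ln β = −½·[z(H)² − z(FA)²] = −0.5 × (2.179 − 0.358) = -0.9105

ln β = -0.91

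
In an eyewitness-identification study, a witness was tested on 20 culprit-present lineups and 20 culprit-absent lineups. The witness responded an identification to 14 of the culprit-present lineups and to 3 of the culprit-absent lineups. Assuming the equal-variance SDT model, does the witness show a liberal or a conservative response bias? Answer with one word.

conservative

z(H) = 0.524, z(FA) = -1.036
c = −½·(z(H) + z(FA)) = 0.256
c > 0 → conservative criterion (biased toward responding “no”).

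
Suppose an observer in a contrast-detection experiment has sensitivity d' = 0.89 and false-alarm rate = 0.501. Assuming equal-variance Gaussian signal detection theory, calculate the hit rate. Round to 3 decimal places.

z(false-alarm rate) = z(0.501) = 0.0025
z(H) = z(FA) + d' = 0.0025 + 0.89 = 0.8925
hit rate = Φ(0.8925) = 0.8139

hit rate = 0.814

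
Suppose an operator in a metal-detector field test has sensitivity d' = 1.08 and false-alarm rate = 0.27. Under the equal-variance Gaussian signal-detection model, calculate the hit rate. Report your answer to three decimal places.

hit rate = 0.680

z(false-alarm rate) = z(0.27) = -0.6128
z(H) = z(FA) + d' = -0.6128 + 1.08 = 0.4672
hit rate = Φ(0.4672) = 0.6798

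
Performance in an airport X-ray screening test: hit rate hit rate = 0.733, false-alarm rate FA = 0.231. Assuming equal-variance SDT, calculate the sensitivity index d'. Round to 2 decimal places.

d' = 1.36

z(H) = z(0.733) = 0.6219
z(FA) = z(0.231) = -0.7356
d' = z(H) − z(FA) = 0.6219 − (-0.7356) = 1.3575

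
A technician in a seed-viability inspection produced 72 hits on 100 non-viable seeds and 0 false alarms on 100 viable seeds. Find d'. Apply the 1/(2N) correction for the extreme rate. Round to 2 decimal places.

d' = 3.16

The false-alarm rate is 0/100 = 0, so apply the 1/(2N) correction: FA → 1/(2·100) = 0.00500.
z(H) = z(0.72000) = 0.583
z(FA) = z(0.00500) = -2.576
d' = 0.583 − (-2.576) = 3.159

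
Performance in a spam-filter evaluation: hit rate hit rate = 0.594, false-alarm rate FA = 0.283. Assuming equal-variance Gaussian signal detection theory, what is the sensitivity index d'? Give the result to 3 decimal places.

d' = 0.812

z(0.594) = 0.2378, z(0.283) = -0.5740
d' = z(H) − z(FA) = 0.2378 − (-0.5740) = 0.8118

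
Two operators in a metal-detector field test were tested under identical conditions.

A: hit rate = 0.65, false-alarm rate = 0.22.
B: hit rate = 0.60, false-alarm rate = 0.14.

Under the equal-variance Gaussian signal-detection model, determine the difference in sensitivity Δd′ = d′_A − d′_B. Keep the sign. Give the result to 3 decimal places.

Δd′ = -0.176

A: z(0.65) = 0.3853, z(0.22) = -0.7722, d' = 1.1575
B: z(0.60) = 0.2533, z(0.14) = -1.0803, d' = 1.3336
Δd' = d'_A − d'_B = 1.1575 − 1.3336 = -0.1761
B has the higher sensitivity.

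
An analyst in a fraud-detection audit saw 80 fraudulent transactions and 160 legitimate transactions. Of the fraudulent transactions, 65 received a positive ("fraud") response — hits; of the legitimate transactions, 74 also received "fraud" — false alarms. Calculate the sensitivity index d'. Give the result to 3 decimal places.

H = 65/80 = 0.8125
FA = 74/160 = 0.4625
Φ⁻¹(0.8125) = 0.8871, Φ⁻¹(0.4625) = -0.0941
d' = z(H) − z(FA) = 0.8871 − (-0.0941) = 0.9812

d' = 0.981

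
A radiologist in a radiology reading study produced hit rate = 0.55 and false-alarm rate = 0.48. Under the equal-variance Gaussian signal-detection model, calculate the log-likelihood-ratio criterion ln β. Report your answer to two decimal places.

z(0.55) = 0.126, z(0.48) = -0.050
ln β = −½·[z(H)² − z(FA)²] = −0.5 × (0.016 − 0.003) = -0.0065

ln β = -0.01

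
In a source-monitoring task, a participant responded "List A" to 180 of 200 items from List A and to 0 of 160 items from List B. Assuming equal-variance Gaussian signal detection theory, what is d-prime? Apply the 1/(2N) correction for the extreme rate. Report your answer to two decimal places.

The false-alarm rate is 0/160 = 0, so apply the 1/(2N) correction: FA → 1/(2·160) = 0.00313.
z(H) = z(0.90000) = 1.282
z(FA) = z(0.00313) = -2.734
d' = 1.282 − (-2.734) = 4.016

d-prime = 4.02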